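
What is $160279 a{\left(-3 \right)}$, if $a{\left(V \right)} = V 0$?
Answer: $0$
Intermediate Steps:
$a{\left(V \right)} = 0$
$160279 a{\left(-3 \right)} = 160279 \cdot 0 = 0$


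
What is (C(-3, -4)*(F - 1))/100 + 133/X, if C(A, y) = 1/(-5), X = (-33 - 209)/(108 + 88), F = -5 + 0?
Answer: -3258137/30250 ≈ -107.71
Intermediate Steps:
F = -5
X = -121/98 (X = -242/196 = -242*1/196 = -121/98 ≈ -1.2347)
C(A, y) = -⅕
(C(-3, -4)*(F - 1))/100 + 133/X = -(-5 - 1)/5/100 + 133/(-121/98) = -⅕*(-6)*(1/100) + 133*(-98/121) = (6/5)*(1/100) - 13034/121 = 3/250 - 13034/121 = -3258137/30250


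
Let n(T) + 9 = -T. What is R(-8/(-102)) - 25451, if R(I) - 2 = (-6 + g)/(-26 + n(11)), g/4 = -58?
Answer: -585208/23 ≈ -25444.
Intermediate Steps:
n(T) = -9 - T
g = -232 (g = 4*(-58) = -232)
R(I) = 165/23 (R(I) = 2 + (-6 - 232)/(-26 + (-9 - 1*11)) = 2 - 238/(-26 + (-9 - 11)) = 2 - 238/(-26 - 20) = 2 - 238/(-46) = 2 - 238*(-1/46) = 2 + 119/23 = 165/23)
R(-8/(-102)) - 25451 = 165/23 - 25451 = -585208/23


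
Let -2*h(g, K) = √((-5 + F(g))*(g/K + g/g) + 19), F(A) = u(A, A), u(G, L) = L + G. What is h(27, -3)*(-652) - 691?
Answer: -691 + 326*I*√373 ≈ -691.0 + 6296.1*I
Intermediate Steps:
u(G, L) = G + L
F(A) = 2*A (F(A) = A + A = 2*A)
h(g, K) = -√(19 + (1 + g/K)*(-5 + 2*g))/2 (h(g, K) = -√((-5 + 2*g)*(g/K + g/g) + 19)/2 = -√((-5 + 2*g)*(g/K + 1) + 19)/2 = -√((-5 + 2*g)*(1 + g/K) + 19)/2 = -√((1 + g/K)*(-5 + 2*g) + 19)/2 = -√(19 + (1 + g/K)*(-5 + 2*g))/2)
h(27, -3)*(-652) - 691 = -√(-5*27 + 2*27² + 2*(-3)*(7 + 27))*(I*√3/3)/2*(-652) - 691 = -I*√3*√(-135 + 2*729 + 2*(-3)*34)/3/2*(-652) - 691 = -I*√3*√(-135 + 1458 - 204)/3/2*(-652) - 691 = -I*√373/2*(-652) - 691 = 326*I*√373 - 691 = -691 + 326*I*√373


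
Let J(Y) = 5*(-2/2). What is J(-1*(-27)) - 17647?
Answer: -17652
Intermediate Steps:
J(Y) = -5 (J(Y) = 5*(-2*½) = 5*(-1) = -5)
J(-1*(-27)) - 17647 = -5 - 17647 = -17652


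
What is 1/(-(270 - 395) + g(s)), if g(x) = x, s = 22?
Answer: 1/147 ≈ 0.0068027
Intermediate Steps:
1/(-(270 - 395) + g(s)) = 1/(-(270 - 395) + 22) = 1/(-1*(-125) + 22) = 1/(125 + 22) = 1/147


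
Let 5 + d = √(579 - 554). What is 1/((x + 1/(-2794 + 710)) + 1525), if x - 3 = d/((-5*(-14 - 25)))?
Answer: 2084/3184351 ≈ 0.00065445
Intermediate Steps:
d = 0 (d = -5 + √(579 - 554) = -5 + √25 = -5 + 5 = 0)
x = 3 (x = 3 + 0/((-5*(-14 - 25))) = 3 + 0/((-5*(-39))) = 3 + 0/195 = 3 + 0*(1/195) = 3 + 0 = 3)
1/((x + 1/(-2794 + 710)) + 1525) = 1/((3 + 1/(-2794 + 710)) + 1525) = 1/((3 + 1/(-2084)) + 1525) = 1/((3 - 1/2084) + 1525) = 1/(6251/2084 + 1525) = 1/(3184351/2084) = 2084/3184351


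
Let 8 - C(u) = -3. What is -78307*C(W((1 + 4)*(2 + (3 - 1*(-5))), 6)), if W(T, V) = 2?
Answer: -861377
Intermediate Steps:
C(u) = 11 (C(u) = 8 - 1*(-3) = 8 + 3 = 11)
-78307*C(W((1 + 4)*(2 + (3 - 1*(-5))), 6)) = -78307*11 = -861377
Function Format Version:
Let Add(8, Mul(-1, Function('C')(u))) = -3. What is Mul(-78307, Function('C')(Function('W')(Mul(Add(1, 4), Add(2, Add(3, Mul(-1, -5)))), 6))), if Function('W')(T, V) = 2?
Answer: -861377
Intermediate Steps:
Function('C')(u) = 11 (Function('C')(u) = Add(8, Mul(-1, -3)) = Add(8, 3) = 11)
Mul(-78307, Function('C')(Function('W')(Mul(Add(1, 4), Add(2, Add(3, Mul(-1, -5)))), 6))) = Mul(-78307, 11) = -861377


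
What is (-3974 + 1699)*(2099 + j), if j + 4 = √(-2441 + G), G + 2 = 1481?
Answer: -4766125 - 2275*I*√962 ≈ -4.7661e+6 - 70562.0*I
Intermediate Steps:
G = 1479 (G = -2 + 1481 = 1479)
j = -4 + I*√962 (j = -4 + √(-2441 + 1479) = -4 + √(-962) = -4 + I*√962 ≈ -4.0 + 31.016*I)
(-3974 + 1699)*(2099 + j) = (-3974 + 1699)*(2099 + (-4 + I*√962)) = -2275*(2095 + I*√962) = -4766125 - 2275*I*√962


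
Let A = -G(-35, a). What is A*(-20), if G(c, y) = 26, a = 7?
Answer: 520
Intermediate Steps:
A = -26 (A = -1*26 = -26)
A*(-20) = -26*(-20) = 520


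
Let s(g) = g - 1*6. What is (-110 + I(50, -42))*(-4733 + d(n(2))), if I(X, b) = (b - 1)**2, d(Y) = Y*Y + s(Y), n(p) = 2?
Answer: -8230687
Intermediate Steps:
s(g) = -6 + g (s(g) = g - 6 = -6 + g)
d(Y) = -6 + Y + Y**2 (d(Y) = Y*Y + (-6 + Y) = Y**2 + (-6 + Y) = -6 + Y + Y**2)
I(X, b) = (-1 + b)**2
(-110 + I(50, -42))*(-4733 + d(n(2))) = (-110 + (-1 - 42)**2)*(-4733 + (-6 + 2 + 2**2)) = (-110 + (-43)**2)*(-4733 + (-6 + 2 + 4)) = (-110 + 1849)*(-4733 + 0) = 1739*(-4733) = -8230687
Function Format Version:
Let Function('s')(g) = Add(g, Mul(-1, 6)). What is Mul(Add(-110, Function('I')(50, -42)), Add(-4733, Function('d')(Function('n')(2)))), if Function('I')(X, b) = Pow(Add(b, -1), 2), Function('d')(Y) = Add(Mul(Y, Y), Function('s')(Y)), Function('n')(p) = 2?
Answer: -8230687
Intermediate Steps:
Function('s')(g) = Add(-6, g) (Function('s')(g) = Add(g, -6) = Add(-6, g))
Function('d')(Y) = Add(-6, Y, Pow(Y, 2)) (Function('d')(Y) = Add(Mul(Y, Y), Add(-6, Y)) = Add(Pow(Y, 2), Add(-6, Y)) = Add(-6, Y, Pow(Y, 2)))
Function('I')(X, b) = Pow(Add(-1, b), 2)
Mul(Add(-110, Function('I')(50, -42)), Add(-4733, Function('d')(Function('n')(2)))) = Mul(Add(-110, Pow(Add(-1, -42), 2)), Add(-4733, Add(-6, 2, Pow(2, 2)))) = Mul(Add(-110, Pow(-43, 2)), Add(-4733, Add(-6, 2, 4))) = Mul(Add(-110, 1849), Add(-4733, 0)) = Mul(1739, -4733) = -8230687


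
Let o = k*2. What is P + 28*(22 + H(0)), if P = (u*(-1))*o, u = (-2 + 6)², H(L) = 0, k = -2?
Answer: 680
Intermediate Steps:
u = 16 (u = 4² = 16)
o = -4 (o = -2*2 = -4)
P = 64 (P = (16*(-1))*(-4) = -16*(-4) = 64)
P + 28*(22 + H(0)) = 64 + 28*(22 + 0) = 64 + 28*22 = 64 + 616 = 680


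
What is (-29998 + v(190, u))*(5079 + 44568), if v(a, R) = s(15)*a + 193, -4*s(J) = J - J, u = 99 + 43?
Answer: -1479728835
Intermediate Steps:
u = 142
s(J) = 0 (s(J) = -(J - J)/4 = -1/4*0 = 0)
v(a, R) = 193 (v(a, R) = 0*a + 193 = 0 + 193 = 193)
(-29998 + v(190, u))*(5079 + 44568) = (-29998 + 193)*(5079 + 44568) = -29805*49647 = -1479728835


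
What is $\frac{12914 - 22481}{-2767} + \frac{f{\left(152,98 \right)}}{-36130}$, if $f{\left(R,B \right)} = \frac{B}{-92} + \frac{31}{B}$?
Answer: $\frac{194778160259}{56334058585} \approx 3.4576$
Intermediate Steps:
$f{\left(R,B \right)} = \frac{31}{B} - \frac{B}{92}$ ($f{\left(R,B \right)} = B \left(- \frac{1}{92}\right) + \frac{31}{B} = - \frac{B}{92} + \frac{31}{B} = \frac{31}{B} - \frac{B}{92}$)
$\frac{12914 - 22481}{-2767} + \frac{f{\left(152,98 \right)}}{-36130} = \frac{12914 - 22481}{-2767} + \frac{\frac{31}{98} - \frac{49}{46}}{-36130} = \left(12914 - 22481\right) \left(- \frac{1}{2767}\right) + \left(31 \cdot \frac{1}{98} - \frac{49}{46}\right) \left(- \frac{1}{36130}\right) = \left(-9567\right) \left(- \frac{1}{2767}\right) + \left(\frac{31}{98} - \frac{49}{46}\right) \left(- \frac{1}{36130}\right) = \frac{9567}{2767} - - \frac{422}{20359255} = \frac{9567}{2767} + \frac{422}{20359255} = \frac{194778160259}{56334058585}$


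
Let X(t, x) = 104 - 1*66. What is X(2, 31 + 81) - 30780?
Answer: -30742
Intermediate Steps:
X(t, x) = 38 (X(t, x) = 104 - 66 = 38)
X(2, 31 + 81) - 30780 = 38 - 30780 = -30742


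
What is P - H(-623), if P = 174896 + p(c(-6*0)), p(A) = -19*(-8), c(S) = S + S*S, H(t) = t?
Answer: 175671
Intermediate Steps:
c(S) = S + S**2
p(A) = 152
P = 175048 (P = 174896 + 152 = 175048)
P - H(-623) = 175048 - 1*(-623) = 175048 + 623 = 175671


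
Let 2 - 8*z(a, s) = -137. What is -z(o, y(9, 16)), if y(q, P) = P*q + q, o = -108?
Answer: -139/8 ≈ -17.375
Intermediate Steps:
y(q, P) = q + P*q
z(a, s) = 139/8 (z(a, s) = 1/4 - 1/8*(-137) = 1/4 + 137/8 = 139/8)
-z(o, y(9, 16)) = -1*139/8 = -139/8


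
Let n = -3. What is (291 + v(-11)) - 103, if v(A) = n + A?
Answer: 174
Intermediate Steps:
v(A) = -3 + A
(291 + v(-11)) - 103 = (291 + (-3 - 11)) - 103 = (291 - 14) - 103 = 277 - 103 = 174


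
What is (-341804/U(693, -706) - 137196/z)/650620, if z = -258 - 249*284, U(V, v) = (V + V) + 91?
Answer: -668237739/1894543956410 ≈ -0.00035272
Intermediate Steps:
U(V, v) = 91 + 2*V (U(V, v) = 2*V + 91 = 91 + 2*V)
z = -70974 (z = -258 - 70716 = -70974)
(-341804/U(693, -706) - 137196/z)/650620 = (-341804/(91 + 2*693) - 137196/(-70974))/650620 = (-341804/(91 + 1386) - 137196*(-1/70974))*(1/650620) = (-341804/1477 + 7622/3943)*(1/650620) = -1336475478/5823811*1/650620 = -668237739/1894543956410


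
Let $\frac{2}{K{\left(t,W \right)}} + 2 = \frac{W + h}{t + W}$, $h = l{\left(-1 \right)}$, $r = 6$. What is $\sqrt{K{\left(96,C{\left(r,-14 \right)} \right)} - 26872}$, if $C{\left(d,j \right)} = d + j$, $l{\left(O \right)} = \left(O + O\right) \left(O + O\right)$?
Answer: $\frac{2 i \sqrt{1511605}}{15} \approx 163.93 i$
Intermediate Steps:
$l{\left(O \right)} = 4 O^{2}$ ($l{\left(O \right)} = 2 O 2 O = 4 O^{2}$)
$h = 4$ ($h = 4 \left(-1\right)^{2} = 4 \cdot 1 = 4$)
$K{\left(t,W \right)} = \frac{2}{-2 + \frac{4 + W}{W + t}}$ ($K{\left(t,W \right)} = \frac{2}{-2 + \frac{W + 4}{t + W}} = \frac{2}{-2 + \frac{4 + W}{W + t}}$)
$\sqrt{K{\left(96,C{\left(r,-14 \right)} \right)} - 26872} = \sqrt{\frac{2 \left(- (6 - 14) - 96\right)}{-4 + \left(6 - 14\right) + 2 \cdot 96} - 26872} = \sqrt{\frac{2 \left(\left(-1\right) \left(-8\right) - 96\right)}{-4 - 8 + 192} - 26872} = \sqrt{\frac{2 \left(8 - 96\right)}{180} - 26872} = \sqrt{2 \cdot \frac{1}{180} \left(-88\right) - 26872} = \sqrt{- \frac{44}{45} - 26872} = \sqrt{- \frac{1209284}{45}} = \frac{2 i \sqrt{1511605}}{15}$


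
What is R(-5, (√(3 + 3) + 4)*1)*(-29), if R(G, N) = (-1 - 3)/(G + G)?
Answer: -58/5 ≈ -11.600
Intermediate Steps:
R(G, N) = -2/G (R(G, N) = -4*1/(2*G) = -2/G)
R(-5, (√(3 + 3) + 4)*1)*(-29) = -2/(-5)*(-29) = -2*(-⅕)*(-29) = (⅖)*(-29) = -58/5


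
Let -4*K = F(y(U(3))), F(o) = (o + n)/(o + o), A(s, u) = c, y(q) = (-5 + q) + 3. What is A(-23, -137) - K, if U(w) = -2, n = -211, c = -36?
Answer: -937/32 ≈ -29.281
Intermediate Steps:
y(q) = -2 + q
A(s, u) = -36
F(o) = (-211 + o)/(2*o) (F(o) = (o - 211)/(o + o) = (-211 + o)/((2*o)) = (-211 + o)*(1/(2*o)) = (-211 + o)/(2*o))
K = -215/32 (K = -(-211 + (-2 - 2))/(8*(-2 - 2)) = -(-211 - 4)/(8*(-4)) = -(-1)*(-215)/(8*4) = -¼*215/8 = -215/32 ≈ -6.7188)
A(-23, -137) - K = -36 - 1*(-215/32) = -36 + 215/32 = -937/32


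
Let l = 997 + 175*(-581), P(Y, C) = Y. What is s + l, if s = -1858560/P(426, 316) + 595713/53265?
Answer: -132400880449/1260605 ≈ -1.0503e+5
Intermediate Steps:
l = -100678 (l = 997 - 101675 = -100678)
s = -5485690259/1260605 (s = -1858560/426 + 595713/53265 = -1858560*1/426 + 595713*(1/53265) = -309760/71 + 198571/17755 = -5485690259/1260605 ≈ -4351.6)
s + l = -5485690259/1260605 - 100678 = -132400880449/1260605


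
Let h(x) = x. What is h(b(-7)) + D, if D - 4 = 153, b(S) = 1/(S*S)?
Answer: 7694/49 ≈ 157.02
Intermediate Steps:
b(S) = S⁻²
D = 157 (D = 4 + 153 = 157)
h(b(-7)) + D = (-7)⁻² + 157 = 1/49 + 157 = 7694/49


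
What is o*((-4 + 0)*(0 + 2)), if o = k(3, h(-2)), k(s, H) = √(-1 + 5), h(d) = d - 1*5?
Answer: -16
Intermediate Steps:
h(d) = -5 + d (h(d) = d - 5 = -5 + d)
k(s, H) = 2 (k(s, H) = √4 = 2)
o = 2
o*((-4 + 0)*(0 + 2)) = 2*((-4 + 0)*(0 + 2)) = 2*(-4*2) = 2*(-8) = -16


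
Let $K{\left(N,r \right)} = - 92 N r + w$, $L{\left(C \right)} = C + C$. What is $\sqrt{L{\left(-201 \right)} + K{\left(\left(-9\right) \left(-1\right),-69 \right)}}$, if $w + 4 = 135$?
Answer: $\sqrt{56861} \approx 238.46$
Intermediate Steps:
$w = 131$ ($w = -4 + 135 = 131$)
$L{\left(C \right)} = 2 C$
$K{\left(N,r \right)} = 131 - 92 N r$ ($K{\left(N,r \right)} = - 92 N r + 131 = 131 - 92 N r$)
$\sqrt{L{\left(-201 \right)} + K{\left(\left(-9\right) \left(-1\right),-69 \right)}} = \sqrt{2 \left(-201\right) - \left(-131 + 92 \left(\left(-9\right) \left(-1\right)\right) \left(-69\right)\right)} = \sqrt{-402 - \left(-131 + 828 \left(-69\right)\right)} = \sqrt{-402 + \left(131 + 57132\right)} = \sqrt{-402 + 57263} = \sqrt{56861}$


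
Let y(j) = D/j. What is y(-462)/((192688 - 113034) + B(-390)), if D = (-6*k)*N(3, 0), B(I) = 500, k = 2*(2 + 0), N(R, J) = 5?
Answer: 10/3085929 ≈ 3.2405e-6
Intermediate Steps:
k = 4 (k = 2*2 = 4)
D = -120 (D = -6*4*5 = -24*5 = -120)
y(j) = -120/j
y(-462)/((192688 - 113034) + B(-390)) = (-120/(-462))/((192688 - 113034) + 500) = (-120*(-1/462))/(79654 + 500) = (20/77)/80154 = (20/77)*(1/80154) = 10/3085929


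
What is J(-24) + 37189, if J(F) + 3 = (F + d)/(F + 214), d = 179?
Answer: 1413099/38 ≈ 37187.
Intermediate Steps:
J(F) = -3 + (179 + F)/(214 + F) (J(F) = -3 + (F + 179)/(F + 214) = -3 + (179 + F)/(214 + F))
J(-24) + 37189 = (-463 - 2*(-24))/(214 - 24) + 37189 = (-463 + 48)/190 + 37189 = (1/190)*(-415) + 37189 = -83/38 + 37189 = 1413099/38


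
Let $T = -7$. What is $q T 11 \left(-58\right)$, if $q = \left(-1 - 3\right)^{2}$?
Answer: $71456$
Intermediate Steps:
$q = 16$ ($q = \left(-4\right)^{2} = 16$)
$q T 11 \left(-58\right) = 16 \left(\left(-7\right) 11\right) \left(-58\right) = 16 \left(-77\right) \left(-58\right) = \left(-1232\right) \left(-58\right) = 71456$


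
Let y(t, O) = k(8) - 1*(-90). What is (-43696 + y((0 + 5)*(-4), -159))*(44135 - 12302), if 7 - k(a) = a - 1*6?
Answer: -1387950633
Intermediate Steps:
k(a) = 13 - a (k(a) = 7 - (a - 1*6) = 7 - (a - 6) = 7 - (-6 + a) = 7 + (6 - a) = 13 - a)
y(t, O) = 95 (y(t, O) = (13 - 1*8) - 1*(-90) = (13 - 8) + 90 = 5 + 90 = 95)
(-43696 + y((0 + 5)*(-4), -159))*(44135 - 12302) = (-43696 + 95)*(44135 - 12302) = -43601*31833 = -1387950633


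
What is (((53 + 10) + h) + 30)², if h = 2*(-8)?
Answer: 5929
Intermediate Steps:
h = -16
(((53 + 10) + h) + 30)² = (((53 + 10) - 16) + 30)² = ((63 - 16) + 30)² = (47 + 30)² = 77² = 5929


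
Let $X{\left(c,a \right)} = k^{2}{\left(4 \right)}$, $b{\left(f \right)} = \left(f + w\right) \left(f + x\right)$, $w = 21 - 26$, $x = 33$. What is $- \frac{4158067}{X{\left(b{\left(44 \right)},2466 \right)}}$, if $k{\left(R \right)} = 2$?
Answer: $- \frac{4158067}{4} \approx -1.0395 \cdot 10^{6}$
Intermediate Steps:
$w = -5$
$b{\left(f \right)} = \left(-5 + f\right) \left(33 + f\right)$ ($b{\left(f \right)} = \left(f - 5\right) \left(f + 33\right) = \left(-5 + f\right) \left(33 + f\right)$)
$X{\left(c,a \right)} = 4$ ($X{\left(c,a \right)} = 2^{2} = 4$)
$- \frac{4158067}{X{\left(b{\left(44 \right)},2466 \right)}} = - \frac{4158067}{4}$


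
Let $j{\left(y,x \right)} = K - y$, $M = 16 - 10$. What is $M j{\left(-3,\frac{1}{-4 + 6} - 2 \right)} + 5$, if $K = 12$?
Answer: $95$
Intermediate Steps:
$M = 6$
$j{\left(y,x \right)} = 12 - y$
$M j{\left(-3,\frac{1}{-4 + 6} - 2 \right)} + 5 = 6 \left(12 - -3\right) + 5 = 6 \left(12 + 3\right) + 5 = 6 \cdot 15 + 5 = 90 + 5 = 95$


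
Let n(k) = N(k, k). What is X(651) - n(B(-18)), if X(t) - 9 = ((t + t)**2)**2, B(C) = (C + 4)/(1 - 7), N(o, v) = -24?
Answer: 2873716601649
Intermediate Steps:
B(C) = -2/3 - C/6 (B(C) = (4 + C)/(-6) = (4 + C)*(-1/6) = -2/3 - C/6)
X(t) = 9 + 16*t**4 (X(t) = 9 + ((t + t)**2)**2 = 9 + ((2*t)**2)**2 = 9 + (4*t**2)**2 = 9 + 16*t**4)
n(k) = -24
X(651) - n(B(-18)) = (9 + 16*651**4) - 1*(-24) = (9 + 16*179607287601) + 24 = (9 + 2873716601616) + 24 = 2873716601625 + 24 = 2873716601649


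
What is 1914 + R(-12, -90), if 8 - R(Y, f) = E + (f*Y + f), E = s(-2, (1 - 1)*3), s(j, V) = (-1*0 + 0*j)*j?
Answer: 932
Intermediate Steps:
s(j, V) = 0 (s(j, V) = (0 + 0)*j = 0*j = 0)
E = 0
R(Y, f) = 8 - f - Y*f (R(Y, f) = 8 - (0 + (f*Y + f)) = 8 - (0 + (Y*f + f)) = 8 - (0 + (f + Y*f)) = 8 - (f + Y*f) = 8 + (-f - Y*f) = 8 - f - Y*f)
1914 + R(-12, -90) = 1914 + (8 - 1*(-90) - 1*(-12)*(-90)) = 1914 + (8 + 90 - 1080) = 1914 - 982 = 932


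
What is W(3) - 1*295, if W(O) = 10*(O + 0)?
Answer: -265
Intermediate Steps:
W(O) = 10*O
W(3) - 1*295 = 10*3 - 1*295 = 30 - 295 = -265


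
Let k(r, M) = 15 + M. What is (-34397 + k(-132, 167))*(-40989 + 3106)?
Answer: 1296166845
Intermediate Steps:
(-34397 + k(-132, 167))*(-40989 + 3106) = (-34397 + (15 + 167))*(-40989 + 3106) = (-34397 + 182)*(-37883) = -34215*(-37883) = 1296166845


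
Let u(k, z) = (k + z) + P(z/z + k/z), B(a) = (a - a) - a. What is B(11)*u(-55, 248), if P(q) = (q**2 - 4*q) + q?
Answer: -129403219/61504 ≈ -2104.0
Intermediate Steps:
B(a) = -a (B(a) = 0 - a = -a)
P(q) = q**2 - 3*q
u(k, z) = k + z + (1 + k/z)*(-2 + k/z) (u(k, z) = (k + z) + (z/z + k/z)*(-3 + (z/z + k/z)) = (k + z) + (1 + k/z)*(-3 + (1 + k/z)) = (k + z) + (1 + k/z)*(-2 + k/z) = k + z + (1 + k/z)*(-2 + k/z))
B(11)*u(-55, 248) = (-1*11)*((-55 + 248)*(-55 + 248**2 - 2*248)/248**2) = -11*193*(-55 + 61504 - 496)/61504 = -11*193*60953/61504 = -11*11763929/61504 = -129403219/61504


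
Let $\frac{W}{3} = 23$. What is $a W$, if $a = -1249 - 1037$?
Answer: $-157734$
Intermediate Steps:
$a = -2286$ ($a = -1249 - 1037 = -2286$)
$W = 69$ ($W = 3 \cdot 23 = 69$)
$a W = \left(-2286\right) 69 = -157734$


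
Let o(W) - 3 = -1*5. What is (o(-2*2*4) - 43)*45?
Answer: -2025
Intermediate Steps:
o(W) = -2 (o(W) = 3 - 1*5 = 3 - 5 = -2)
(o(-2*2*4) - 43)*45 = (-2 - 43)*45 = -45*45 = -2025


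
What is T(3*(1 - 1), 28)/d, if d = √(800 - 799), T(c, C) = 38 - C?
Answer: 10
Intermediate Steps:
d = 1 (d = √1 = 1)
T(3*(1 - 1), 28)/d = (38 - 1*28)/1 = (38 - 28)*1 = 10*1 = 10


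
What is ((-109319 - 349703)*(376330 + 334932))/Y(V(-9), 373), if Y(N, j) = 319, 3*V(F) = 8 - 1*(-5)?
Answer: -326484905764/319 ≈ -1.0235e+9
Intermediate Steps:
V(F) = 13/3 (V(F) = (8 - 1*(-5))/3 = (8 + 5)/3 = (1/3)*13 = 13/3)
((-109319 - 349703)*(376330 + 334932))/Y(V(-9), 373) = ((-109319 - 349703)*(376330 + 334932))/319 = -459022*711262*(1/319) = -326484905764*1/319 = -326484905764/319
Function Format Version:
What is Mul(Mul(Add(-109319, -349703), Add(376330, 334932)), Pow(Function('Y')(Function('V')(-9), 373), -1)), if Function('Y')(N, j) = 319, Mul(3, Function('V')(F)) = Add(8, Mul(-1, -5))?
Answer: Rational(-326484905764, 319) ≈ -1.0235e+9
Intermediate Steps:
Function('V')(F) = Rational(13, 3) (Function('V')(F) = Mul(Rational(1, 3), Add(8, Mul(-1, -5))) = Mul(Rational(1, 3), Add(8, 5)) = Mul(Rational(1, 3), 13) = Rational(13, 3))
Mul(Mul(Add(-109319, -349703), Add(376330, 334932)), Pow(Function('Y')(Function('V')(-9), 373), -1)) = Mul(Mul(Add(-109319, -349703), Add(376330, 334932)), Pow(319, -1)) = Mul(Mul(-459022, 711262), Rational(1, 319)) = Mul(-326484905764, Rational(1, 319)) = Rational(-326484905764, 319)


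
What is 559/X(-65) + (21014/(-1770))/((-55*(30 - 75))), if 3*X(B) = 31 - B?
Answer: 1224083401/70092000 ≈ 17.464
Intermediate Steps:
X(B) = 31/3 - B/3 (X(B) = (31 - B)/3 = 31/3 - B/3)
559/X(-65) + (21014/(-1770))/((-55*(30 - 75))) = 559/(31/3 - ⅓*(-65)) + (21014/(-1770))/((-55*(30 - 75))) = 559/(31/3 + 65/3) + (21014*(-1/1770))/((-55*(-45))) = 559/32 - 10507/885/2475 = 559*(1/32) - 10507/885*1/2475 = 559/32 - 10507/2190375 = 1224083401/70092000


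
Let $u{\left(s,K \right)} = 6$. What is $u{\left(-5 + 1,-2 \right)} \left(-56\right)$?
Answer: $-336$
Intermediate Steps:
$u{\left(-5 + 1,-2 \right)} \left(-56\right) = 6 \left(-56\right) = -336$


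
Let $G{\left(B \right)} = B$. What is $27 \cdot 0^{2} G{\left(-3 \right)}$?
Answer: $0$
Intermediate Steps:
$27 \cdot 0^{2} G{\left(-3 \right)} = 27 \cdot 0^{2} \left(-3\right) = 27 \cdot 0 \left(-3\right) = 0 \left(-3\right) = 0$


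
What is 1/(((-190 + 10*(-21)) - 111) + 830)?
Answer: 1/319 ≈ 0.0031348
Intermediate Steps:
1/(((-190 + 10*(-21)) - 111) + 830) = 1/(((-190 - 210) - 111) + 830) = 1/((-400 - 111) + 830) = 1/(-511 + 830) = 1/319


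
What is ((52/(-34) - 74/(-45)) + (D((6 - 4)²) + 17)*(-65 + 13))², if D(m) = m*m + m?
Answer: 2166112819984/585225 ≈ 3.7013e+6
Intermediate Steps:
D(m) = m + m² (D(m) = m² + m = m + m²)
((52/(-34) - 74/(-45)) + (D((6 - 4)²) + 17)*(-65 + 13))² = ((52/(-34) - 74/(-45)) + ((6 - 4)²*(1 + (6 - 4)²) + 17)*(-65 + 13))² = ((52*(-1/34) - 74*(-1/45)) + (2²*(1 + 2²) + 17)*(-52))² = ((-26/17 + 74/45) + (4*(1 + 4) + 17)*(-52))² = (88/765 + (4*5 + 17)*(-52))² = (88/765 + (20 + 17)*(-52))² = (88/765 + 37*(-52))² = (88/765 - 1924)² = (-1471772/765)² = 2166112819984/585225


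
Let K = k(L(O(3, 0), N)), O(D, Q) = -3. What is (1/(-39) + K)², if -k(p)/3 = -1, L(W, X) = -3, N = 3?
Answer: 13456/1521 ≈ 8.8468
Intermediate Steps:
k(p) = 3 (k(p) = -3*(-1) = 3)
K = 3
(1/(-39) + K)² = (1/(-39) + 3)² = (-1/39 + 3)² = (116/39)² = 13456/1521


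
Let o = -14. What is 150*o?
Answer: -2100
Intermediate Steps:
150*o = 150*(-14) = -2100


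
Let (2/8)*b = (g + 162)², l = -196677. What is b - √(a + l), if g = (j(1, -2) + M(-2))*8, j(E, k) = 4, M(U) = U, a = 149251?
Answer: 126736 - I*√47426 ≈ 1.2674e+5 - 217.78*I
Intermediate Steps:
g = 16 (g = (4 - 2)*8 = 2*8 = 16)
b = 126736 (b = 4*(16 + 162)² = 4*178² = 4*31684 = 126736)
b - √(a + l) = 126736 - √(149251 - 196677) = 126736 - √(-47426) = 126736 - I*√47426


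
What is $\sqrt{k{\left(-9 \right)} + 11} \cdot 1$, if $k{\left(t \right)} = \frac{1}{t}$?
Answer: $\frac{7 \sqrt{2}}{3} \approx 3.2998$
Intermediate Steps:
$\sqrt{k{\left(-9 \right)} + 11} \cdot 1 = \sqrt{\frac{1}{-9} + 11} \cdot 1 = \sqrt{- \frac{1}{9} + 11} \cdot 1 = \sqrt{\frac{98}{9}} \cdot 1 = \frac{7 \sqrt{2}}{3} \cdot 1 = \frac{7 \sqrt{2}}{3}$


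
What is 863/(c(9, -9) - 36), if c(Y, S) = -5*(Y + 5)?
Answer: -863/106 ≈ -8.1415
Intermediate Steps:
c(Y, S) = -25 - 5*Y (c(Y, S) = -5*(5 + Y) = -25 - 5*Y)
863/(c(9, -9) - 36) = 863/((-25 - 5*9) - 36) = 863/((-25 - 45) - 36) = 863/(-70 - 36) = 863/(-106) = -1/106*863 = -863/106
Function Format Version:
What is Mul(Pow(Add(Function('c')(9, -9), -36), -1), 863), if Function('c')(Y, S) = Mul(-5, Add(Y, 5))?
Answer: Rational(-863, 106) ≈ -8.1415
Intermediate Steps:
Function('c')(Y, S) = Add(-25, Mul(-5, Y)) (Function('c')(Y, S) = Mul(-5, Add(5, Y)) = Add(-25, Mul(-5, Y)))
Mul(Pow(Add(Function('c')(9, -9), -36), -1), 863) = Mul(Pow(Add(Add(-25, Mul(-5, 9)), -36), -1), 863) = Mul(Pow(Add(Add(-25, -45), -36), -1), 863) = Mul(Pow(Add(-70, -36), -1), 863) = Mul(Pow(-106, -1), 863) = Mul(Rational(-1, 106), 863) = Rational(-863, 106)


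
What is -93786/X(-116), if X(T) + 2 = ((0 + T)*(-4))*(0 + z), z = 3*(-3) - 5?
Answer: 15631/1083 ≈ 14.433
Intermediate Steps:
z = -14 (z = -9 - 5 = -14)
X(T) = -2 + 56*T (X(T) = -2 + ((0 + T)*(-4))*(0 - 14) = -2 + (T*(-4))*(-14) = -2 - 4*T*(-14) = -2 + 56*T)
-93786/X(-116) = -93786/(-2 + 56*(-116)) = -93786/(-2 - 6496) = -93786/(-6498) = -93786*(-1/6498) = 15631/1083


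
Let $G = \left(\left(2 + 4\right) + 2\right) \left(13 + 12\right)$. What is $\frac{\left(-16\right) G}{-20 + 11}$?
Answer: $\frac{3200}{9} \approx 355.56$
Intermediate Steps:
$G = 200$ ($G = \left(6 + 2\right) 25 = 8 \cdot 25 = 200$)
$\frac{\left(-16\right) G}{-20 + 11} = \frac{\left(-16\right) 200}{-20 + 11} = - \frac{3200}{-9} = \left(-3200\right) \left(- \frac{1}{9}\right) = \frac{3200}{9}$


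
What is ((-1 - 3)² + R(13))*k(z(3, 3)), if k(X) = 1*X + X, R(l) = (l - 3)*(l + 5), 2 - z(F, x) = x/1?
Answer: -392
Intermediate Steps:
z(F, x) = 2 - x (z(F, x) = 2 - x/1 = 2 - x)
R(l) = (-3 + l)*(5 + l)
k(X) = 2*X (k(X) = X + X = 2*X)
((-1 - 3)² + R(13))*k(z(3, 3)) = ((-1 - 3)² + (-15 + 13² + 2*13))*(2*(2 - 1*3)) = ((-4)² + (-15 + 169 + 26))*(2*(2 - 3)) = (16 + 180)*(2*(-1)) = 196*(-2) = -392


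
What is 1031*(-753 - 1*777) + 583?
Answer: -1576847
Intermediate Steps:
1031*(-753 - 1*777) + 583 = 1031*(-753 - 777) + 583 = 1031*(-1530) + 583 = -1577430 + 583 = -1576847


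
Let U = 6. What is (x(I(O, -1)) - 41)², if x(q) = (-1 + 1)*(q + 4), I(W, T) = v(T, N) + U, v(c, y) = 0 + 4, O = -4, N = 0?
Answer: 1681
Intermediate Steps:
v(c, y) = 4
I(W, T) = 10 (I(W, T) = 4 + 6 = 10)
x(q) = 0 (x(q) = 0*(4 + q) = 0)
(x(I(O, -1)) - 41)² = (0 - 41)² = (-41)² = 1681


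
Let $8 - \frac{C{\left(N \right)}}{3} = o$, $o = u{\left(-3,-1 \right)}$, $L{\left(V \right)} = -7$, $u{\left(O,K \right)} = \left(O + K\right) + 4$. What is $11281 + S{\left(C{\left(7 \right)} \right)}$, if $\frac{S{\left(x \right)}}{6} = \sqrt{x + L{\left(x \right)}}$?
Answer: $11281 + 6 \sqrt{17} \approx 11306.0$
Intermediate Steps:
$u{\left(O,K \right)} = 4 + K + O$ ($u{\left(O,K \right)} = \left(K + O\right) + 4 = 4 + K + O$)
$o = 0$ ($o = 4 - 1 - 3 = 0$)
$C{\left(N \right)} = 24$ ($C{\left(N \right)} = 24 - 0 = 24 + 0 = 24$)
$S{\left(x \right)} = 6 \sqrt{-7 + x}$ ($S{\left(x \right)} = 6 \sqrt{x - 7} = 6 \sqrt{-7 + x}$)
$11281 + S{\left(C{\left(7 \right)} \right)} = 11281 + 6 \sqrt{-7 + 24} = 11281 + 6 \sqrt{17}$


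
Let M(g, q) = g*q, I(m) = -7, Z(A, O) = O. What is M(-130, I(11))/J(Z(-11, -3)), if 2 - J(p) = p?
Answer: 182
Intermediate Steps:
J(p) = 2 - p
M(-130, I(11))/J(Z(-11, -3)) = (-130*(-7))/(2 - 1*(-3)) = 910/(2 + 3) = 910/5 = 910*(1/5) = 182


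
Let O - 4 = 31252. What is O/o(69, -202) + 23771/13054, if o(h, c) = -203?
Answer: -403190311/2649962 ≈ -152.15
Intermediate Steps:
O = 31256 (O = 4 + 31252 = 31256)
O/o(69, -202) + 23771/13054 = 31256/(-203) + 23771/13054 = 31256*(-1/203) + 23771*(1/13054) = -31256/203 + 23771/13054 = -403190311/2649962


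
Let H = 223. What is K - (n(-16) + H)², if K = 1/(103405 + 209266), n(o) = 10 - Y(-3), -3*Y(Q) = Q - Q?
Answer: -16974595918/312671 ≈ -54289.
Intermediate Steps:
Y(Q) = 0 (Y(Q) = -(Q - Q)/3 = -⅓*0 = 0)
n(o) = 10 (n(o) = 10 - 1*0 = 10 + 0 = 10)
K = 1/312671 ≈ 3.1982e-6
K - (n(-16) + H)² = 1/312671 - (10 + 223)² = 1/312671 - 1*233² = 1/312671 - 1*54289 = 1/312671 - 54289 = -16974595918/312671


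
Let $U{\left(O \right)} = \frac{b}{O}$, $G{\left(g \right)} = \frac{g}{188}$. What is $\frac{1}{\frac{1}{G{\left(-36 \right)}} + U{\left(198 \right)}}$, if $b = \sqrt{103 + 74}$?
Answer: $- \frac{204732}{1068979} - \frac{198 \sqrt{177}}{1068979} \approx -0.19399$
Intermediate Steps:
$G{\left(g \right)} = \frac{g}{188}$ ($G{\left(g \right)} = g \frac{1}{188} = \frac{g}{188}$)
$b = \sqrt{177} \approx 13.304$
$U{\left(O \right)} = \frac{\sqrt{177}}{O}$
$\frac{1}{\frac{1}{G{\left(-36 \right)}} + U{\left(198 \right)}} = \frac{1}{\frac{1}{\frac{1}{188} \left(-36\right)} + \frac{\sqrt{177}}{198}} = \frac{1}{\frac{1}{- \frac{9}{47}} + \sqrt{177} \cdot \frac{1}{198}} = \frac{1}{- \frac{47}{9} + \frac{\sqrt{177}}{198}}$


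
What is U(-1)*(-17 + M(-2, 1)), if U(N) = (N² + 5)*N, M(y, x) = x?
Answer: 96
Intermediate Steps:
U(N) = N*(5 + N²) (U(N) = (5 + N²)*N = N*(5 + N²))
U(-1)*(-17 + M(-2, 1)) = (-(5 + (-1)²))*(-17 + 1) = -(5 + 1)*(-16) = -1*6*(-16) = -6*(-16) = 96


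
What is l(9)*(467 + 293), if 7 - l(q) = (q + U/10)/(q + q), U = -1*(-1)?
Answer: 44422/9 ≈ 4935.8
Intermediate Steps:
U = 1
l(q) = 7 - (⅒ + q)/(2*q) (l(q) = 7 - (q + 1/10)/(q + q) = 7 - (q + 1*(⅒))/(2*q) = 7 - (q + ⅒)*1/(2*q) = 7 - (⅒ + q)*1/(2*q) = 7 - (⅒ + q)/(2*q))
l(9)*(467 + 293) = ((1/20)*(-1 + 130*9)/9)*(467 + 293) = ((1/20)*(⅑)*(-1 + 1170))*760 = ((1/20)*(⅑)*1169)*760 = (1169/180)*760 = 44422/9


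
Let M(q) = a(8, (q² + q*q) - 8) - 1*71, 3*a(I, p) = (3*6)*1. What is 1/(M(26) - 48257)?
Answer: -1/48322 ≈ -2.0695e-5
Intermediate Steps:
a(I, p) = 6 (a(I, p) = ((3*6)*1)/3 = (18*1)/3 = (⅓)*18 = 6)
M(q) = -65 (M(q) = 6 - 1*71 = 6 - 71 = -65)
1/(M(26) - 48257) = 1/(-65 - 48257) = 1/(-48322) = -1/48322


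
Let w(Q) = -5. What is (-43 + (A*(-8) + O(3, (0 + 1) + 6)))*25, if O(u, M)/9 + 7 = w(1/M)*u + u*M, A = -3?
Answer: -700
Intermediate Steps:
O(u, M) = -63 - 45*u + 9*M*u (O(u, M) = -63 + 9*(-5*u + u*M) = -63 + 9*(-5*u + M*u) = -63 + (-45*u + 9*M*u) = -63 - 45*u + 9*M*u)
(-43 + (A*(-8) + O(3, (0 + 1) + 6)))*25 = (-43 + (-3*(-8) + (-63 - 45*3 + 9*((0 + 1) + 6)*3)))*25 = (-43 + (24 + (-63 - 135 + 9*(1 + 6)*3)))*25 = (-43 + (24 + (-63 - 135 + 9*7*3)))*25 = (-43 + (24 + (-63 - 135 + 189)))*25 = (-43 + (24 - 9))*25 = (-43 + 15)*25 = -28*25 = -700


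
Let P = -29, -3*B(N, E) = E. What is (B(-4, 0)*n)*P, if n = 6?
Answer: 0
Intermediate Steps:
B(N, E) = -E/3
(B(-4, 0)*n)*P = (-⅓*0*6)*(-29) = (0*6)*(-29) = 0*(-29) = 0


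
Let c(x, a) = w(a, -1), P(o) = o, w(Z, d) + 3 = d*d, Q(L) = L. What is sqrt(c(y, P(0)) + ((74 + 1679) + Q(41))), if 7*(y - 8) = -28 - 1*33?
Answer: 16*sqrt(7) ≈ 42.332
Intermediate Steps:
w(Z, d) = -3 + d**2 (w(Z, d) = -3 + d*d = -3 + d**2)
y = -5/7 (y = 8 + (-28 - 1*33)/7 = 8 + (-28 - 33)/7 = 8 + (1/7)*(-61) = 8 - 61/7 = -5/7 ≈ -0.71429)
c(x, a) = -2 (c(x, a) = -3 + (-1)**2 = -3 + 1 = -2)
sqrt(c(y, P(0)) + ((74 + 1679) + Q(41))) = sqrt(-2 + ((74 + 1679) + 41)) = sqrt(-2 + (1753 + 41)) = sqrt(-2 + 1794) = sqrt(1792) = 16*sqrt(7)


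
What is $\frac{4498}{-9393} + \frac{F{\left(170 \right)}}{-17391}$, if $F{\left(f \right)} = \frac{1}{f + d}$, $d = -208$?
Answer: $- \frac{10654229}{22248886} \approx -0.47887$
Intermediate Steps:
$F{\left(f \right)} = \frac{1}{-208 + f}$ ($F{\left(f \right)} = \frac{1}{f - 208} = \frac{1}{-208 + f}$)
$\frac{4498}{-9393} + \frac{F{\left(170 \right)}}{-17391} = \frac{4498}{-9393} + \frac{1}{\left(-208 + 170\right) \left(-17391\right)} = 4498 \left(- \frac{1}{9393}\right) + \frac{1}{-38} \left(- \frac{1}{17391}\right) = - \frac{4498}{9393} - - \frac{1}{660858} = - \frac{4498}{9393} + \frac{1}{660858} = - \frac{10654229}{22248886}$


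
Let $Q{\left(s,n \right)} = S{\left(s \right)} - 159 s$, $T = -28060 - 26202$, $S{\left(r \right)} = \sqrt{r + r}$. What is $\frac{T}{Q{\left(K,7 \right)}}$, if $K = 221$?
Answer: $\frac{8627658}{5587099} + \frac{4174 \sqrt{442}}{94980683} \approx 1.5451$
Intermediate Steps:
$S{\left(r \right)} = \sqrt{2} \sqrt{r}$ ($S{\left(r \right)} = \sqrt{2 r} = \sqrt{2} \sqrt{r}$)
$T = -54262$
$Q{\left(s,n \right)} = - 159 s + \sqrt{2} \sqrt{s}$ ($Q{\left(s,n \right)} = \sqrt{2} \sqrt{s} - 159 s = - 159 s + \sqrt{2} \sqrt{s}$)
$\frac{T}{Q{\left(K,7 \right)}} = - \frac{54262}{\left(-159\right) 221 + \sqrt{2} \sqrt{221}} = - \frac{54262}{-35139 + \sqrt{442}}$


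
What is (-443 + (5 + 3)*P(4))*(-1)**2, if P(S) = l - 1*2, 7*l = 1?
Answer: -3205/7 ≈ -457.86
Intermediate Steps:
l = 1/7 (l = (1/7)*1 = 1/7 ≈ 0.14286)
P(S) = -13/7 (P(S) = 1/7 - 1*2 = 1/7 - 2 = -13/7)
(-443 + (5 + 3)*P(4))*(-1)**2 = (-443 + (5 + 3)*(-13/7))*(-1)**2 = (-443 + 8*(-13/7))*1 = (-443 - 104/7)*1 = -3205/7*1 = -3205/7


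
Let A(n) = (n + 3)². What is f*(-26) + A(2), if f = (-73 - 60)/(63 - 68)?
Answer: -3333/5 ≈ -666.60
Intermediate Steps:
A(n) = (3 + n)²
f = 133/5 (f = -133/(-5) = -133*(-⅕) = 133/5 ≈ 26.600)
f*(-26) + A(2) = (133/5)*(-26) + (3 + 2)² = -3458/5 + 5² = -3458/5 + 25 = -3333/5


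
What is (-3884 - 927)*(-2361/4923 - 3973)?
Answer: 31370029280/1641 ≈ 1.9116e+7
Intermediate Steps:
(-3884 - 927)*(-2361/4923 - 3973) = -4811*(-2361*1/4923 - 3973) = -4811*(-787/1641 - 3973) = -4811*(-6520480/1641) = 31370029280/1641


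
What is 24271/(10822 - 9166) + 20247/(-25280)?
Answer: 72505231/5232960 ≈ 13.855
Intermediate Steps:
24271/(10822 - 9166) + 20247/(-25280) = 24271/1656 + 20247*(-1/25280) = 24271*(1/1656) - 20247/25280 = 24271/1656 - 20247/25280 = 72505231/5232960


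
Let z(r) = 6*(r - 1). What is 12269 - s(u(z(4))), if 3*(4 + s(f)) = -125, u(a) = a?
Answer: 36944/3 ≈ 12315.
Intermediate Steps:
z(r) = -6 + 6*r (z(r) = 6*(-1 + r) = -6 + 6*r)
s(f) = -137/3 (s(f) = -4 + (1/3)*(-125) = -4 - 125/3 = -137/3)
12269 - s(u(z(4))) = 12269 - 1*(-137/3) = 12269 + 137/3 = 36944/3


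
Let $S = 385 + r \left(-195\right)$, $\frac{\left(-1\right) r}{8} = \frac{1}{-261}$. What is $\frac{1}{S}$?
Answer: $\frac{87}{32975} \approx 0.0026384$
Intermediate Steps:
$r = \frac{8}{261}$ ($r = - \frac{8}{-261} = \left(-8\right) \left(- \frac{1}{261}\right) = \frac{8}{261} \approx 0.030651$)
$S = \frac{32975}{87}$ ($S = 385 + \frac{8}{261} \left(-195\right) = 385 - \frac{520}{87} = \frac{32975}{87} \approx 379.02$)
$\frac{1}{S} = \frac{1}{\frac{32975}{87}} = \frac{87}{32975}$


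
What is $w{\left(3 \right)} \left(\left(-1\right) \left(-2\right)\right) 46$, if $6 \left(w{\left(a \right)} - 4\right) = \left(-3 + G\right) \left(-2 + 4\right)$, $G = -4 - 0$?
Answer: $\frac{460}{3} \approx 153.33$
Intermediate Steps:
$G = -4$ ($G = -4 + 0 = -4$)
$w{\left(a \right)} = \frac{5}{3}$ ($w{\left(a \right)} = 4 + \frac{\left(-3 - 4\right) \left(-2 + 4\right)}{6} = 4 + \frac{\left(-7\right) 2}{6} = 4 + \frac{1}{6} \left(-14\right) = 4 - \frac{7}{3} = \frac{5}{3}$)
$w{\left(3 \right)} \left(\left(-1\right) \left(-2\right)\right) 46 = \frac{5 \left(\left(-1\right) \left(-2\right)\right)}{3} \cdot 46 = \frac{5}{3} \cdot 2 \cdot 46 = \frac{10}{3} \cdot 46 = \frac{460}{3}$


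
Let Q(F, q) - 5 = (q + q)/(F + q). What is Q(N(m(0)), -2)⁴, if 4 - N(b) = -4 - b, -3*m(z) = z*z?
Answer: 28561/81 ≈ 352.60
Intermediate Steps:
m(z) = -z²/3 (m(z) = -z*z/3 = -z²/3)
N(b) = 8 + b (N(b) = 4 - (-4 - b) = 4 + (4 + b) = 8 + b)
Q(F, q) = 5 + 2*q/(F + q) (Q(F, q) = 5 + (q + q)/(F + q) = 5 + (2*q)/(F + q) = 5 + 2*q/(F + q))
Q(N(m(0)), -2)⁴ = ((5*(8 - ⅓*0²) + 7*(-2))/((8 - ⅓*0²) - 2))⁴ = ((5*(8 - ⅓*0) - 14)/((8 - ⅓*0) - 2))⁴ = ((5*(8 + 0) - 14)/((8 + 0) - 2))⁴ = ((5*8 - 14)/(8 - 2))⁴ = ((40 - 14)/6)⁴ = ((⅙)*26)⁴ = (13/3)⁴ = 28561/81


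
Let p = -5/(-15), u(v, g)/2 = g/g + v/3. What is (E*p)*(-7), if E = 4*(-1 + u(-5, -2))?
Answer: 196/9 ≈ 21.778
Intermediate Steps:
u(v, g) = 2 + 2*v/3 (u(v, g) = 2*(g/g + v/3) = 2*(1 + v*(⅓)) = 2*(1 + v/3) = 2 + 2*v/3)
E = -28/3 (E = 4*(-1 + (2 + (⅔)*(-5))) = 4*(-1 + (2 - 10/3)) = 4*(-1 - 4/3) = 4*(-7/3) = -28/3 ≈ -9.3333)
p = ⅓ (p = -5*(-1/15) = ⅓ ≈ 0.33333)
(E*p)*(-7) = -28/3*⅓*(-7) = -28/9*(-7) = 196/9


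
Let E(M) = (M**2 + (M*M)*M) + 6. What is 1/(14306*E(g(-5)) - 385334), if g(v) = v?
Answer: -1/1730098 ≈ -5.7800e-7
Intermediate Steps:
E(M) = 6 + M**2 + M**3 (E(M) = (M**2 + M**2*M) + 6 = (M**2 + M**3) + 6 = 6 + M**2 + M**3)
1/(14306*E(g(-5)) - 385334) = 1/(14306*(6 + (-5)**2 + (-5)**3) - 385334) = 1/(14306*(6 + 25 - 125) - 385334) = 1/(14306*(-94) - 385334) = 1/(-1344764 - 385334) = 1/(-1730098) = -1/1730098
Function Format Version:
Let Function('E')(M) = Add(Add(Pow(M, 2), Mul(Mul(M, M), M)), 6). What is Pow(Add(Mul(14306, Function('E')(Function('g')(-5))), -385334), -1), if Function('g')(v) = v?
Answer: Rational(-1, 1730098) ≈ -5.7800e-7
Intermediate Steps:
Function('E')(M) = Add(6, Pow(M, 2), Pow(M, 3)) (Function('E')(M) = Add(Add(Pow(M, 2), Mul(Pow(M, 2), M)), 6) = Add(Add(Pow(M, 2), Pow(M, 3)), 6) = Add(6, Pow(M, 2), Pow(M, 3)))
Pow(Add(Mul(14306, Function('E')(Function('g')(-5))), -385334), -1) = Pow(Add(Mul(14306, Add(6, Pow(-5, 2), Pow(-5, 3))), -385334), -1) = Pow(Add(Mul(14306, Add(6, 25, -125)), -385334), -1) = Pow(Add(Mul(14306, -94), -385334), -1) = Pow(Add(-1344764, -385334), -1) = Pow(-1730098, -1) = Rational(-1, 1730098)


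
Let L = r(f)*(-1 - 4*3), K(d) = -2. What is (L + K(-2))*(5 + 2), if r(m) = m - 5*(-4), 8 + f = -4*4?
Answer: 350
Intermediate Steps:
f = -24 (f = -8 - 4*4 = -8 - 16 = -24)
r(m) = 20 + m (r(m) = m + 20 = 20 + m)
L = 52 (L = (20 - 24)*(-1 - 4*3) = -4*(-1 - 12) = -4*(-13) = 52)
(L + K(-2))*(5 + 2) = (52 - 2)*(5 + 2) = 50*7 = 350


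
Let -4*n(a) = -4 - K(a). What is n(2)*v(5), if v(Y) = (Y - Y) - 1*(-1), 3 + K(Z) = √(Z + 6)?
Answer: ¼ + √2/2 ≈ 0.95711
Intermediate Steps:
K(Z) = -3 + √(6 + Z) (K(Z) = -3 + √(Z + 6) = -3 + √(6 + Z))
v(Y) = 1 (v(Y) = 0 + 1 = 1)
n(a) = ¼ + √(6 + a)/4 (n(a) = -(-4 - (-3 + √(6 + a)))/4 = -(-4 + (3 - √(6 + a)))/4 = -(-1 - √(6 + a))/4 = ¼ + √(6 + a)/4)
n(2)*v(5) = (¼ + √(6 + 2)/4)*1 = (¼ + √8/4)*1 = (¼ + (2*√2)/4)*1 = (¼ + √2/2)*1 = ¼ + √2/2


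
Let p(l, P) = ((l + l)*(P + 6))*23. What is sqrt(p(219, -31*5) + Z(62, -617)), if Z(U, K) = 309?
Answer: I*sqrt(1500717) ≈ 1225.0*I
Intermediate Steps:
p(l, P) = 46*l*(6 + P) (p(l, P) = ((2*l)*(6 + P))*23 = (2*l*(6 + P))*23 = 46*l*(6 + P))
sqrt(p(219, -31*5) + Z(62, -617)) = sqrt(46*219*(6 - 31*5) + 309) = sqrt(46*219*(6 - 155) + 309) = sqrt(46*219*(-149) + 309) = sqrt(-1501026 + 309) = sqrt(-1500717) = I*sqrt(1500717)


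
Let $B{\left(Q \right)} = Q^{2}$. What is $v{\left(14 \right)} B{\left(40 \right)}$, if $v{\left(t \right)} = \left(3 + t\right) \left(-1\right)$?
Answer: $-27200$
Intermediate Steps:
$v{\left(t \right)} = -3 - t$
$v{\left(14 \right)} B{\left(40 \right)} = \left(-3 - 14\right) 40^{2} = \left(-3 - 14\right) 1600 = \left(-17\right) 1600 = -27200$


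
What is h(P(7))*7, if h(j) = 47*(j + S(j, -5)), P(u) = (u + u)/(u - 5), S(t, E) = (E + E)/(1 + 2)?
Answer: 3619/3 ≈ 1206.3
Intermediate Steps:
S(t, E) = 2*E/3 (S(t, E) = (2*E)/3 = (2*E)*(1/3) = 2*E/3)
P(u) = 2*u/(-5 + u) (P(u) = (2*u)/(-5 + u) = 2*u/(-5 + u))
h(j) = -470/3 + 47*j (h(j) = 47*(j + (2/3)*(-5)) = 47*(j - 10/3) = 47*(-10/3 + j) = -470/3 + 47*j)
h(P(7))*7 = (-470/3 + 47*(2*7/(-5 + 7)))*7 = (-470/3 + 47*(2*7/2))*7 = (-470/3 + 47*(2*7*(1/2)))*7 = (-470/3 + 47*7)*7 = (-470/3 + 329)*7 = (517/3)*7 = 3619/3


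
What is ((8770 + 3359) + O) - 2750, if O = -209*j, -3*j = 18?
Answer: 10633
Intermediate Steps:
j = -6 (j = -1/3*18 = -6)
O = 1254 (O = -209*(-6) = 1254)
((8770 + 3359) + O) - 2750 = ((8770 + 3359) + 1254) - 2750 = (12129 + 1254) - 2750 = 13383 - 2750 = 10633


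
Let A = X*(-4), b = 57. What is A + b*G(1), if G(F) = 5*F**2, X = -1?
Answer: 289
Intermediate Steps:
A = 4 (A = -1*(-4) = 4)
A + b*G(1) = 4 + 57*(5*1**2) = 4 + 57*(5*1) = 4 + 57*5 = 4 + 285 = 289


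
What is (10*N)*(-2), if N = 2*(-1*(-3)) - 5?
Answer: -20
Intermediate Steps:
N = 1 (N = 2*3 - 5 = 6 - 5 = 1)
(10*N)*(-2) = (10*1)*(-2) = 10*(-2) = -20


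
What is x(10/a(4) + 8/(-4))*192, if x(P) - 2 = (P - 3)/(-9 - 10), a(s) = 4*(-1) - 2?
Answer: 8576/19 ≈ 451.37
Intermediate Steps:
a(s) = -6 (a(s) = -4 - 2 = -6)
x(P) = 41/19 - P/19 (x(P) = 2 + (P - 3)/(-9 - 10) = 2 + (-3 + P)/(-19) = 2 + (-3 + P)*(-1/19) = 2 + (3/19 - P/19) = 41/19 - P/19)
x(10/a(4) + 8/(-4))*192 = (41/19 - (10/(-6) + 8/(-4))/19)*192 = (41/19 - (10*(-1/6) + 8*(-1/4))/19)*192 = (41/19 - (-5/3 - 2)/19)*192 = (41/19 - 1/19*(-11/3))*192 = (41/19 + 11/57)*192 = (134/57)*192 = 8576/19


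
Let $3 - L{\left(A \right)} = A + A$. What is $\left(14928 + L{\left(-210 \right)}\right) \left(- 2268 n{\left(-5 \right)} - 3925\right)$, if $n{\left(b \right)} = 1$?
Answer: $-95068743$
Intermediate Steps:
$L{\left(A \right)} = 3 - 2 A$ ($L{\left(A \right)} = 3 - \left(A + A\right) = 3 - 2 A$)
$\left(14928 + L{\left(-210 \right)}\right) \left(- 2268 n{\left(-5 \right)} - 3925\right) = \left(14928 + \left(3 - -420\right)\right) \left(\left(-2268\right) 1 - 3925\right) = \left(14928 + \left(3 + 420\right)\right) \left(-2268 - 3925\right) = \left(14928 + 423\right) \left(-6193\right) = 15351 \left(-6193\right) = -95068743$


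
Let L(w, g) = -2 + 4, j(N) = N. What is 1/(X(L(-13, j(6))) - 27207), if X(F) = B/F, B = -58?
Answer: -1/27236 ≈ -3.6716e-5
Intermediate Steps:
L(w, g) = 2
X(F) = -58/F
1/(X(L(-13, j(6))) - 27207) = 1/(-58/2 - 27207) = 1/(-58*½ - 27207) = 1/(-29 - 27207) = 1/(-27236) = -1/27236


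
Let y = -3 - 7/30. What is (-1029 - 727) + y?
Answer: -52777/30 ≈ -1759.2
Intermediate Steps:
y = -97/30 (y = -3 + (1/30)*(-7) = -3 - 7/30 = -97/30 ≈ -3.2333)
(-1029 - 727) + y = (-1029 - 727) - 97/30 = -1756 - 97/30 = -52777/30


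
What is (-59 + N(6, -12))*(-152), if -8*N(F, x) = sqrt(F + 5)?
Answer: 8968 + 19*sqrt(11) ≈ 9031.0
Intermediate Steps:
N(F, x) = -sqrt(5 + F)/8 (N(F, x) = -sqrt(F + 5)/8 = -sqrt(5 + F)/8)
(-59 + N(6, -12))*(-152) = (-59 - sqrt(5 + 6)/8)*(-152) = (-59 - sqrt(11)/8)*(-152) = 8968 + 19*sqrt(11)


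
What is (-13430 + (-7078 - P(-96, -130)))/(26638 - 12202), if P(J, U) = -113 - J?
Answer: -20491/14436 ≈ -1.4194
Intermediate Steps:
(-13430 + (-7078 - P(-96, -130)))/(26638 - 12202) = (-13430 + (-7078 - (-113 - 1*(-96))))/(26638 - 12202) = (-13430 + (-7078 - (-113 + 96)))/14436 = (-13430 + (-7078 - 1*(-17)))*(1/14436) = (-13430 + (-7078 + 17))*(1/14436) = (-13430 - 7061)*(1/14436) = -20491*1/14436 = -20491/14436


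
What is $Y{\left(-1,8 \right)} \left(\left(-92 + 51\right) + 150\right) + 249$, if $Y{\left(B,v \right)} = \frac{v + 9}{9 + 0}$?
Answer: $\frac{4094}{9} \approx 454.89$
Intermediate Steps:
$Y{\left(B,v \right)} = 1 + \frac{v}{9}$ ($Y{\left(B,v \right)} = \frac{9 + v}{9} = \left(9 + v\right) \frac{1}{9} = 1 + \frac{v}{9}$)
$Y{\left(-1,8 \right)} \left(\left(-92 + 51\right) + 150\right) + 249 = \left(1 + \frac{1}{9} \cdot 8\right) \left(\left(-92 + 51\right) + 150\right) + 249 = \left(1 + \frac{8}{9}\right) \left(-41 + 150\right) + 249 = \frac{17}{9} \cdot 109 + 249 = \frac{1853}{9} + 249 = \frac{4094}{9}$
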